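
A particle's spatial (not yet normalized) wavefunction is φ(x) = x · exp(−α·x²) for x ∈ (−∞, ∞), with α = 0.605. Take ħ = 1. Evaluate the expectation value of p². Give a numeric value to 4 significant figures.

1.815

p² φ = −ħ² d²φ/dx²; ⟨p²⟩ = −ħ² ∫ φ*·φ'' dx / ∫|φ|² dx.
Expand each integrand as polynomial × e^(−2αx²) and use ∫x^(2j)·e^(−2αx²) dx = (2j−1)!!/(4α)^j · √(π/(2α)), odd powers → 0; here √(π/(2α)) = 1.6113. Differentiate with the product rule, d/dx e^(−αx²) = −2αx·e^(−αx²).
State is unnormalized: ∫|φ|² dx = 0.66584, and ∫φ*·(−ħ² φ'') dx = 1.2085, so ⟨p²⟩ = 1.2085 / 0.66584.
⟨p²⟩ = 1.8150.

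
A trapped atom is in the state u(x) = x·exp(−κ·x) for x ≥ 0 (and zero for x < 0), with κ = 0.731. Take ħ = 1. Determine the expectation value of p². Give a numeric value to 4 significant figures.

0.5344

p² u = −ħ² d²u/dx²; ⟨p²⟩ = −ħ² ∫ u*·u'' dx / ∫|u|² dx.
Differentiate x·exp(−κ·x) with the product rule; every integrand then reduces to terms xʲ·e^(−2κx) on [0, ∞), with ∫₀^∞ xʲ·e^(−2κx) dx = j!/(2κ)^(j+1).
State is unnormalized: ∫|u|² dx = 0.64001, and ∫u*·(−ħ² u'') dx = 0.34200, so ⟨p²⟩ = 0.34200 / 0.64001.
⟨p²⟩ = 0.53436.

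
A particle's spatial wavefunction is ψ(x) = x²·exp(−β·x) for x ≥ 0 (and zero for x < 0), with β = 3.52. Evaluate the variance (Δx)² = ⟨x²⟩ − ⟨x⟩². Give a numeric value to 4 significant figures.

Compute ⟨x⟩ and ⟨x²⟩ separately, then (Δx)² = ⟨x²⟩ − ⟨x⟩².
Every integrand reduces to terms xʲ·e^(−2βx) on [0, ∞); use ∫₀^∞ xʲ·e^(−2βx) dx = j!/(2β)^(j+1).
Normalization: ∫|ψ|² dx = 0.0013879.
⟨x⟩ = 0.71023 and ⟨x²⟩ = 0.60531.
(Δx)² = 0.60531 − (0.71023)² = 0.10088.

0.1009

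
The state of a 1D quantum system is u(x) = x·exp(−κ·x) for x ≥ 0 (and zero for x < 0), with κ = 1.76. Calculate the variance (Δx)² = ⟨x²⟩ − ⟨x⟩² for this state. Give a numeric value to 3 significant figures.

Compute ⟨x⟩ and ⟨x²⟩ separately, then (Δx)² = ⟨x²⟩ − ⟨x⟩².
Every integrand reduces to terms xʲ·e^(−2κx) on [0, ∞); use ∫₀^∞ xʲ·e^(−2κx) dx = j!/(2κ)^(j+1).
Normalization: ∫|u|² dx = 0.045857.
⟨x⟩ = 0.85227 and ⟨x²⟩ = 0.96849.
(Δx)² = 0.96849 − (0.85227)² = 0.24212.

0.242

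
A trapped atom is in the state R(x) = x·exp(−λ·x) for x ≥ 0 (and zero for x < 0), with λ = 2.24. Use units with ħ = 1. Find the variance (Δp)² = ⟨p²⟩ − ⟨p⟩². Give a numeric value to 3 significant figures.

5.02

Compute ⟨p⟩ and ⟨p²⟩ separately; (Δp)² = ⟨p²⟩ − ⟨p⟩².
Differentiate x·exp(−λ·x) with the product rule; every integrand then reduces to terms xʲ·e^(−2λx) on [0, ∞), with ∫₀^∞ xʲ·e^(−2λx) dx = j!/(2λ)^(j+1).
Normalization: ∫|R|² dx = 0.022243.
⟨p⟩ = 0.0000 and ⟨p²⟩ = 5.0176.
(Δp)² = 5.0176 − (0.0000)² = 5.0176.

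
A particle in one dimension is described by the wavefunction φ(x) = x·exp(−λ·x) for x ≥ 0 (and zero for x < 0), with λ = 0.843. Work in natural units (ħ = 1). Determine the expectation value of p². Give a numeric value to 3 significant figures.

p² φ = −ħ² d²φ/dx²; ⟨p²⟩ = −ħ² ∫ φ*·φ'' dx / ∫|φ|² dx.
Differentiate x·exp(−λ·x) with the product rule; every integrand then reduces to terms xʲ·e^(−2λx) on [0, ∞), with ∫₀^∞ xʲ·e^(−2λx) dx = j!/(2λ)^(j+1).
State is unnormalized: ∫|φ|² dx = 0.41731, and ∫φ*·(−ħ² φ'') dx = 0.29656, so ⟨p²⟩ = 0.29656 / 0.41731.
⟨p²⟩ = 0.71065.

0.711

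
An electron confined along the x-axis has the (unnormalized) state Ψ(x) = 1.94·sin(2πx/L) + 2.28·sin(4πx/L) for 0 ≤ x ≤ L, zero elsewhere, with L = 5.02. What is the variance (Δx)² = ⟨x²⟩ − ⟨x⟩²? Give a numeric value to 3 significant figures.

Compute ⟨x⟩ and ⟨x²⟩ separately, then (Δx)² = ⟨x²⟩ − ⟨x⟩².
On 0 ≤ x ≤ L (j ≠ l): ∫sin²(jπx/L) dx = L/2, ∫sin(jπx/L)·sin(lπx/L) dx = 0; diagonal moments ∫x·sin²(jπx/L) dx = L²/4, ∫x²·sin²(jπx/L) dx = L³·(1/6 − 1/(4j²π²)); cross terms ∫x·sin(jπx/L)·sin(lπx/L) dx = 0 for j + l even and −4jlL²/(π²(j² − l²)²) for j + l odd, ∫x²·sin(jπx/L)·sin(lπx/L) dx = (−1)^(j+l)·4jlL³/(π²(j² − l²)²); higher powers the same way via product-to-sum and parts.
Normalization: ∫|Ψ|² dx = 22.495.
⟨x⟩ = 2.5100 and ⟨x²⟩ = 9.3400.
(Δx)² = 9.3400 − (2.5100)² = 3.0399.

3.04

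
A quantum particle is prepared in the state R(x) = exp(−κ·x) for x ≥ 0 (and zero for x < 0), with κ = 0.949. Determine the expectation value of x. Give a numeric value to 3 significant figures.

⟨x⟩ = ∫ x·|R|² dx / ∫|R|² dx (integrals over the domain).
Every integrand reduces to terms xʲ·e^(−2κx) on [0, ∞); use ∫₀^∞ xʲ·e^(−2κx) dx = j!/(2κ)^(j+1).
State is unnormalized: ∫|R|² dx = 0.52687, and ∫R*·x·R dx = 0.27759, so ⟨x⟩ = 0.27759 / 0.52687.
⟨x⟩ = 0.52687.

0.527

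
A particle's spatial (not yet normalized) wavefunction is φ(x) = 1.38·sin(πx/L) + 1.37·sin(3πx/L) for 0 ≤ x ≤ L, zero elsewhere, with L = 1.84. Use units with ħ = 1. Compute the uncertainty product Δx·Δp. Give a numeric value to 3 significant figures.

2.14

Δx = √(⟨x²⟩−⟨x⟩²), Δp = √(⟨p²⟩−⟨p⟩²).
On 0 ≤ x ≤ L (j ≠ l): ∫sin²(jπx/L) dx = L/2, ∫sin(jπx/L)·sin(lπx/L) dx = 0; diagonal moments ∫x·sin²(jπx/L) dx = L²/4, ∫x²·sin²(jπx/L) dx = L³·(1/6 − 1/(4j²π²)); cross terms ∫x·sin(jπx/L)·sin(lπx/L) dx = 0 for j + l even and −4jlL²/(π²(j² − l²)²) for j + l odd, ∫x²·sin(jπx/L)·sin(lπx/L) dx = (−1)^(j+l)·4jlL³/(π²(j² − l²)²); higher powers the same way via product-to-sum and parts. d²/dx² sin(jπx/L) = −(jπ/L)²·sin(jπx/L); on 0 ≤ x ≤ L, ∫sin²(jπx/L) dx = L/2 and ∫sin(jπx/L)·sin(lπx/L) dx = 0 for j ≠ l, so only diagonal terms survive in ∫|φ|² and ∫φ·φ″; ∫φ·φ′ dx = [φ²/2] between the walls = 0.
Normalization: ∫|φ|² dx = 3.4788.
⟨x⟩ = 0.92000, ⟨x²⟩ = 1.1613 ⇒ Δx = 0.56118.
⟨p⟩ = 0.0000, ⟨p²⟩ = 14.491 ⇒ Δp = 3.8067.
Δx·Δp = 2.1363.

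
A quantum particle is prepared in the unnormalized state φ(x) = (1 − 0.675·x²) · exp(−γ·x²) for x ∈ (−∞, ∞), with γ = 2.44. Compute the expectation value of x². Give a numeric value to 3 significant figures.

0.0768

⟨x²⟩ = ∫ x²·|φ|² dx / ∫|φ|² dx (integrals over the domain).
Expand each integrand as polynomial × e^(−2γx²) and use ∫x^(2j)·e^(−2γx²) dx = (2j−1)!!/(4γ)^j · √(π/(2γ)), odd powers → 0; here √(π/(2γ)) = 0.80235.
State is unnormalized: ∫|φ|² dx = 0.70288, and ∫φ*·x²·φ dx = 0.053993, so ⟨x²⟩ = 0.053993 / 0.70288.
⟨x²⟩ = 0.076817.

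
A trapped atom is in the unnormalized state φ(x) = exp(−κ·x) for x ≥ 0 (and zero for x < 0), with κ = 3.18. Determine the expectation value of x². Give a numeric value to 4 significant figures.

0.04944

⟨x²⟩ = ∫ x²·|φ|² dx / ∫|φ|² dx (integrals over the domain).
Every integrand reduces to terms xʲ·e^(−2κx) on [0, ∞); use ∫₀^∞ xʲ·e^(−2κx) dx = j!/(2κ)^(j+1).
State is unnormalized: ∫|φ|² dx = 0.15723, and ∫φ*·x²·φ dx = 0.0077743, so ⟨x²⟩ = 0.0077743 / 0.15723.
⟨x²⟩ = 0.049444.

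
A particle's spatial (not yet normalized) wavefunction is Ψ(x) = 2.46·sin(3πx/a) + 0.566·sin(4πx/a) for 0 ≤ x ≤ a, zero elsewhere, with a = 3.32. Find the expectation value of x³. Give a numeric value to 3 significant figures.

6.05

⟨x³⟩ = ∫ x³·|Ψ|² dx / ∫|Ψ|² dx (integrals over the domain).
On 0 ≤ x ≤ a (j ≠ l): ∫sin²(jπx/a) dx = a/2, ∫sin(jπx/a)·sin(lπx/a) dx = 0; diagonal moments ∫x·sin²(jπx/a) dx = a²/4, ∫x²·sin²(jπx/a) dx = a³·(1/6 − 1/(4j²π²)); cross terms ∫x·sin(jπx/a)·sin(lπx/a) dx = 0 for j + l even and −4jla²/(π²(j² − l²)²) for j + l odd, ∫x²·sin(jπx/a)·sin(lπx/a) dx = (−1)^(j+l)·4jla³/(π²(j² − l²)²); higher powers the same way via product-to-sum and parts.
State is unnormalized: ∫|Ψ|² dx = 10.577, and ∫Ψ*·x³·Ψ dx = 64.033, so ⟨x³⟩ = 64.033 / 10.577.
⟨x³⟩ = 6.0538.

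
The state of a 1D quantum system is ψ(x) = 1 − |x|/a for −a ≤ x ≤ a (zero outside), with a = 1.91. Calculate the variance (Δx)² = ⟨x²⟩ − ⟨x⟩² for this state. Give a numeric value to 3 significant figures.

0.365

Compute ⟨x⟩ and ⟨x²⟩ separately, then (Δx)² = ⟨x²⟩ − ⟨x⟩².
ψ is even, so ∫ over [−a, a] = 2∫₀ᵃ with ψ = 1 − x/a there: ∫₀ᵃ (1 − x/a)² dx = a/3, ∫₀ᵃ x²(1 − x/a)² dx = a³/30, ∫₀ᵃ x⁴(1 − x/a)² dx = a⁵/105.
Normalization: ∫|ψ|² dx = 1.2733.
⟨x⟩ = 0.0000 and ⟨x²⟩ = 0.36481.
(Δx)² = 0.36481 − (0.0000)² = 0.36481.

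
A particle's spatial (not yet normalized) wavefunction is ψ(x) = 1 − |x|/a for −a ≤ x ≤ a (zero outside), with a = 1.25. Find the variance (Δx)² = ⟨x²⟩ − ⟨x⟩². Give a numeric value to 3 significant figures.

Compute ⟨x⟩ and ⟨x²⟩ separately, then (Δx)² = ⟨x²⟩ − ⟨x⟩².
ψ is even, so ∫ over [−a, a] = 2∫₀ᵃ with ψ = 1 − x/a there: ∫₀ᵃ (1 − x/a)² dx = a/3, ∫₀ᵃ x²(1 − x/a)² dx = a³/30, ∫₀ᵃ x⁴(1 − x/a)² dx = a⁵/105.
Normalization: ∫|ψ|² dx = 0.83333.
⟨x⟩ = 0.0000 and ⟨x²⟩ = 0.15625.
(Δx)² = 0.15625 − (0.0000)² = 0.15625.

0.156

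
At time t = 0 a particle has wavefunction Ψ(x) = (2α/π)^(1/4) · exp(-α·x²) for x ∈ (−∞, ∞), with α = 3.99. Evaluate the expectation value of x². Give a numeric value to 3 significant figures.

⟨x²⟩ = ∫ x²·|Ψ|² dx (integrals over the domain).
Gaussian moments: ∫x^(2j)·e^(−2αx²) dx = (2j−1)!!/(4α)^j · √(π/(2α)), odd powers integrate to 0; here √(π/(2α)) = 0.62744.
⟨x²⟩ = 0.062657.

0.0627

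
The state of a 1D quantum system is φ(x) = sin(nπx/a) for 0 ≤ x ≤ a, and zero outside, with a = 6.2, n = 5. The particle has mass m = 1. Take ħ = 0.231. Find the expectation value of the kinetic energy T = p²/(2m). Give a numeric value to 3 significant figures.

T = −(ħ²/2m) d²/dx², so ⟨T⟩ = −(ħ²/2m) ∫ φ*·φ'' dx / ∫|φ|² dx; with m = 1.
d/dx sin(nπx/a) = (nπ/a)·cos(nπx/a) and d²/dx² sin(nπx/a) = −(nπ/a)²·sin(nπx/a); on 0 ≤ x ≤ a, ∫sin²(nπx/a) dx = a/2 and ∫sin(nπx/a)·cos(nπx/a) dx = 0.
State is unnormalized: ∫|φ|² dx = 3.1000, and ∫φ*·(−ħ²/2m · φ'') dx = 0.53090, so ⟨T⟩ = 0.53090 / 3.1000.
⟨T⟩ = 0.17126.

0.171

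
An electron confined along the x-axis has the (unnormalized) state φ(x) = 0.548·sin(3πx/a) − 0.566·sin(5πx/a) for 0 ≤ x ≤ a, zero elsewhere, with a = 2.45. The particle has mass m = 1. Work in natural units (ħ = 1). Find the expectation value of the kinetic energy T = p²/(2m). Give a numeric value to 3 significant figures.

14.2

T = −(ħ²/2m) d²/dx², so ⟨T⟩ = −(ħ²/2m) ∫ φ*·φ'' dx / ∫|φ|² dx; with m = 1.
d²/dx² sin(jπx/a) = −(jπ/a)²·sin(jπx/a); on 0 ≤ x ≤ a, ∫sin²(jπx/a) dx = a/2 and ∫sin(jπx/a)·sin(lπx/a) dx = 0 for j ≠ l, so only diagonal terms survive in ∫|φ|² and ∫φ·φ″; ∫φ·φ′ dx = [φ²/2] between the walls = 0.
State is unnormalized: ∫|φ|² dx = 0.76031, and ∫φ*·(−ħ²/2m · φ'') dx = 10.788, so ⟨T⟩ = 10.788 / 0.76031.
⟨T⟩ = 14.189.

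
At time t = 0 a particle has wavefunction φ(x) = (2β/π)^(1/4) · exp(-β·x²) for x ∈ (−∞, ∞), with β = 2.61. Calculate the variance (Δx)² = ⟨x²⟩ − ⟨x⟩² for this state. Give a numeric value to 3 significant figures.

Compute ⟨x⟩ and ⟨x²⟩ separately, then (Δx)² = ⟨x²⟩ − ⟨x⟩².
Gaussian moments: ∫x^(2j)·e^(−2βx²) dx = (2j−1)!!/(4β)^j · √(π/(2β)), odd powers integrate to 0; here √(π/(2β)) = 0.77578.
⟨x⟩ = 0.0000 and ⟨x²⟩ = 0.095785.
(Δx)² = 0.095785 − (0.0000)² = 0.095785.

0.0958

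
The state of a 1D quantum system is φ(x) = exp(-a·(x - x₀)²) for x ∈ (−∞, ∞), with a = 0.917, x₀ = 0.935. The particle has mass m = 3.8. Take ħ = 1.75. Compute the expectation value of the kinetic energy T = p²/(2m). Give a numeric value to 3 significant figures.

0.370

T = −(ħ²/2m) d²/dx², so ⟨T⟩ = −(ħ²/2m) ∫ φ*·φ'' dx / ∫|φ|² dx; with m = 3.8.
Gaussian moments (u = x − x₀): ∫u^(2j)·e^(−2au²) du = (2j−1)!!/(4a)^j · √(π/(2a)), odd powers integrate to 0; here √(π/(2a)) = 1.3088. Derivatives: d/dx e^(−au²) = −2au·e^(−au²), d²/dx² e^(−au²) = (4a²u² − 2a)·e^(−au²).
State is unnormalized: ∫|φ|² dx = 1.3088, and ∫φ*·(−ħ²/2m · φ'') dx = 0.48362, so ⟨T⟩ = 0.48362 / 1.3088.
⟨T⟩ = 0.36951.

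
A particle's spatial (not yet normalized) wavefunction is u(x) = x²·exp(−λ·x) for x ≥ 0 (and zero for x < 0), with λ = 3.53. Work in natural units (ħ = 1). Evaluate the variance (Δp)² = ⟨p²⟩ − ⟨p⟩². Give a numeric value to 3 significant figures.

Compute ⟨p⟩ and ⟨p²⟩ separately; (Δp)² = ⟨p²⟩ − ⟨p⟩².
Differentiate x²·exp(−λ·x) with the product rule; every integrand then reduces to terms xʲ·e^(−2λx) on [0, ∞), with ∫₀^∞ xʲ·e^(−2λx) dx = j!/(2λ)^(j+1).
Normalization: ∫|u|² dx = 0.0013683.
⟨p⟩ = 0.0000 and ⟨p²⟩ = 4.1536.
(Δp)² = 4.1536 − (0.0000)² = 4.1536.

4.15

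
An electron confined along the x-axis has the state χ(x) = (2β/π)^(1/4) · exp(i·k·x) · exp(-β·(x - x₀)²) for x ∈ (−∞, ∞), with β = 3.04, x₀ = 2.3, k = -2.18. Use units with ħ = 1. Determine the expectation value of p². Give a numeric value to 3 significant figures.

p² χ = −ħ² d²χ/dx²; ⟨p²⟩ = −ħ² ∫ χ*·χ'' dx.
Gaussian moments (u = x − x₀): ∫u^(2j)·e^(−2βu²) du = (2j−1)!!/(4β)^j · √(π/(2β)), odd powers integrate to 0; here √(π/(2β)) = 0.71882. Derivatives: χ′ = (ik − 2βu)·χ, χ″ = ((ik − 2βu)² − 2β)·χ; the odd-in-u pieces drop out.
⟨p²⟩ = 7.7924.

7.79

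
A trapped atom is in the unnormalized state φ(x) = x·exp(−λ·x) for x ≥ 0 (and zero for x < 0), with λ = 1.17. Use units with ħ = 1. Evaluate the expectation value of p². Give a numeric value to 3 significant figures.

p² φ = −ħ² d²φ/dx²; ⟨p²⟩ = −ħ² ∫ φ*·φ'' dx / ∫|φ|² dx.
Differentiate x·exp(−λ·x) with the product rule; every integrand then reduces to terms xʲ·e^(−2λx) on [0, ∞), with ∫₀^∞ xʲ·e^(−2λx) dx = j!/(2λ)^(j+1).
State is unnormalized: ∫|φ|² dx = 0.15609, and ∫φ*·(−ħ² φ'') dx = 0.21368, so ⟨p²⟩ = 0.21368 / 0.15609.
⟨p²⟩ = 1.3689.

1.37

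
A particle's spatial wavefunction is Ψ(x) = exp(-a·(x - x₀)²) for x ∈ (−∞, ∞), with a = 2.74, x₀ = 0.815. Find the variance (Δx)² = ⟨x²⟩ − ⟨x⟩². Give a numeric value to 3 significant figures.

Compute ⟨x⟩ and ⟨x²⟩ separately, then (Δx)² = ⟨x²⟩ − ⟨x⟩².
Gaussian moments (u = x − x₀): ∫u^(2j)·e^(−2au²) du = (2j−1)!!/(4a)^j · √(π/(2a)), odd powers integrate to 0; here √(π/(2a)) = 0.75715.
Normalization: ∫|Ψ|² dx = 0.75715.
⟨x⟩ = 0.81500 and ⟨x²⟩ = 0.75547.
(Δx)² = 0.75547 − (0.81500)² = 0.091241.

0.0912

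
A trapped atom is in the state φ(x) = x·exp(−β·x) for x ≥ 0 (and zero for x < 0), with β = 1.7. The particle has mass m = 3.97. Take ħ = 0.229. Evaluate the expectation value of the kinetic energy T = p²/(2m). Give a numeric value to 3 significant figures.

T = −(ħ²/2m) d²/dx², so ⟨T⟩ = −(ħ²/2m) ∫ φ*·φ'' dx / ∫|φ|² dx; with m = 3.97.
Differentiate x·exp(−β·x) with the product rule; every integrand then reduces to terms xʲ·e^(−2βx) on [0, ∞), with ∫₀^∞ xʲ·e^(−2βx) dx = j!/(2β)^(j+1).
State is unnormalized: ∫|φ|² dx = 0.050885, and ∫φ*·(−ħ²/2m · φ'') dx = 0.00097127, so ⟨T⟩ = 0.00097127 / 0.050885.
⟨T⟩ = 0.019087.

0.0191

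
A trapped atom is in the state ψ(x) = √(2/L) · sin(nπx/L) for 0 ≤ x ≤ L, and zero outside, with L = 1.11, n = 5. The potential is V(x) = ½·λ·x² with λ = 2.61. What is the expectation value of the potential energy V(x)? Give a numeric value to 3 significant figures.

0.533

⟨V⟩ = ∫ V(x)·|ψ|² dx.
With sin²θ = (1 − cos2θ)/2 on 0 ≤ x ≤ L: ∫sin²(nπx/L) dx = L/2, ∫x·sin²(nπx/L) dx = L²/4, ∫x²·sin²(nπx/L) dx = L³·(1/6 − 1/(4n²π²)); higher powers xᵏ the same way, integrating xᵏ·cos(2nπx/L) by parts.
⟨V⟩ = 0.53271.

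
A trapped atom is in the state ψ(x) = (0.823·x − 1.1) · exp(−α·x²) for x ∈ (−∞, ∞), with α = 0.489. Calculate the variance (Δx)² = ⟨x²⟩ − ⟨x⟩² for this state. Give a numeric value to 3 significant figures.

0.385

Compute ⟨x⟩ and ⟨x²⟩ separately, then (Δx)² = ⟨x²⟩ − ⟨x⟩².
Expand each integrand as polynomial × e^(−2αx²) and use ∫x^(2j)·e^(−2αx²) dx = (2j−1)!!/(4α)^j · √(π/(2α)), odd powers → 0; here √(π/(2α)) = 1.7923.
Normalization: ∫|ψ|² dx = 2.7893.
⟨x⟩ = -0.59479 and ⟨x²⟩ = 0.73876.
(Δx)² = 0.73876 − (-0.59479)² = 0.38498.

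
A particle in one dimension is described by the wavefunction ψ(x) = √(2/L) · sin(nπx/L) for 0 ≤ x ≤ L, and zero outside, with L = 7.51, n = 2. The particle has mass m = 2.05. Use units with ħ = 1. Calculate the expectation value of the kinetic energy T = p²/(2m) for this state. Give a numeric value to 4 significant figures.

T = −(ħ²/2m) d²/dx², so ⟨T⟩ = −(ħ²/2m) ∫ ψ*·ψ'' dx; with m = 2.05.
d/dx sin(nπx/L) = (nπ/L)·cos(nπx/L) and d²/dx² sin(nπx/L) = −(nπ/L)²·sin(nπx/L); on 0 ≤ x ≤ L, ∫sin²(nπx/L) dx = L/2 and ∫sin(nπx/L)·cos(nπx/L) dx = 0.
⟨T⟩ = 0.17072.

0.1707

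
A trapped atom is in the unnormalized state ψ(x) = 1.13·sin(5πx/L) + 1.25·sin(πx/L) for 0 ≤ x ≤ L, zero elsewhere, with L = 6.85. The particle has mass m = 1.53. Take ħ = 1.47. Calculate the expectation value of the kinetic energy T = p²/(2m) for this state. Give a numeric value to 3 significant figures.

1.75

T = −(ħ²/2m) d²/dx², so ⟨T⟩ = −(ħ²/2m) ∫ ψ*·ψ'' dx / ∫|ψ|² dx; with m = 1.53.
d²/dx² sin(jπx/L) = −(jπ/L)²·sin(jπx/L); on 0 ≤ x ≤ L, ∫sin²(jπx/L) dx = L/2 and ∫sin(jπx/L)·sin(lπx/L) dx = 0 for j ≠ l, so only diagonal terms survive in ∫|ψ|² and ∫ψ·ψ″; ∫ψ·ψ′ dx = [ψ²/2] between the walls = 0.
State is unnormalized: ∫|ψ|² dx = 9.7249, and ∫ψ*·(−ħ²/2m · ψ'') dx = 17.035, so ⟨T⟩ = 17.035 / 9.7249.
⟨T⟩ = 1.7517.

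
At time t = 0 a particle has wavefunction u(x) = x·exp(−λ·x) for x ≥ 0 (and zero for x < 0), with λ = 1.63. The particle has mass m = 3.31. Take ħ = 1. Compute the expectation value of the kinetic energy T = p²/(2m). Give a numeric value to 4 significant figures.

T = −(ħ²/2m) d²/dx², so ⟨T⟩ = −(ħ²/2m) ∫ u*·u'' dx / ∫|u|² dx; with m = 3.31.
Differentiate x·exp(−λ·x) with the product rule; every integrand then reduces to terms xʲ·e^(−2λx) on [0, ∞), with ∫₀^∞ xʲ·e^(−2λx) dx = j!/(2λ)^(j+1).
State is unnormalized: ∫|u|² dx = 0.057727, and ∫u*·(−ħ²/2m · u'') dx = 0.023168, so ⟨T⟩ = 0.023168 / 0.057727.
⟨T⟩ = 0.40134.

0.4013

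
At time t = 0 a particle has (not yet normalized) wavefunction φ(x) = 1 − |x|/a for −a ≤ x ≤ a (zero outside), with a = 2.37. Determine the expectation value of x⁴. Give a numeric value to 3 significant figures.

0.901

⟨x⁴⟩ = ∫ x⁴·|φ|² dx / ∫|φ|² dx (integrals over the domain).
φ is even, so ∫ over [−a, a] = 2∫₀ᵃ with φ = 1 − x/a there: ∫₀ᵃ (1 − x/a)² dx = a/3, ∫₀ᵃ x²(1 − x/a)² dx = a³/30, ∫₀ᵃ x⁴(1 − x/a)² dx = a⁵/105.
State is unnormalized: ∫|φ|² dx = 1.5800, and ∫φ*·x⁴·φ dx = 1.4242, so ⟨x⁴⟩ = 1.4242 / 1.5800.
⟨x⁴⟩ = 0.90142.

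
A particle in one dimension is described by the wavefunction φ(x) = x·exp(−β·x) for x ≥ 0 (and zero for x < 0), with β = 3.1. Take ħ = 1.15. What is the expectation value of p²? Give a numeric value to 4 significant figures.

p² φ = −ħ² d²φ/dx²; ⟨p²⟩ = −ħ² ∫ φ*·φ'' dx / ∫|φ|² dx.
Differentiate x·exp(−β·x) with the product rule; every integrand then reduces to terms xʲ·e^(−2βx) on [0, ∞), with ∫₀^∞ xʲ·e^(−2βx) dx = j!/(2β)^(j+1).
State is unnormalized: ∫|φ|² dx = 0.0083918, and ∫φ*·(−ħ² φ'') dx = 0.10665, so ⟨p²⟩ = 0.10665 / 0.0083918.
⟨p²⟩ = 12.709.

12.71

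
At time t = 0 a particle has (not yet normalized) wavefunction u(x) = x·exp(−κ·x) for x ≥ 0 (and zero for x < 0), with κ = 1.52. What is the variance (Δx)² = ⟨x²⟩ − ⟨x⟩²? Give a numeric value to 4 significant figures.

0.3246

Compute ⟨x⟩ and ⟨x²⟩ separately, then (Δx)² = ⟨x²⟩ − ⟨x⟩².
Every integrand reduces to terms xʲ·e^(−2κx) on [0, ∞); use ∫₀^∞ xʲ·e^(−2κx) dx = j!/(2κ)^(j+1).
Normalization: ∫|u|² dx = 0.071188.
⟨x⟩ = 0.98684 and ⟨x²⟩ = 1.2985.
(Δx)² = 1.2985 − (0.98684)² = 0.32462.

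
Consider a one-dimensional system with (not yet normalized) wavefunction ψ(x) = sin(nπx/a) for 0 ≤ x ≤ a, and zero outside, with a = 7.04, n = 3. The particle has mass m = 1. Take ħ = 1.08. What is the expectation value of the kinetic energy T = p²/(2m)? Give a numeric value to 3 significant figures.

1.05

T = −(ħ²/2m) d²/dx², so ⟨T⟩ = −(ħ²/2m) ∫ ψ*·ψ'' dx / ∫|ψ|² dx; with m = 1.
d/dx sin(nπx/a) = (nπ/a)·cos(nπx/a) and d²/dx² sin(nπx/a) = −(nπ/a)²·sin(nπx/a); on 0 ≤ x ≤ a, ∫sin²(nπx/a) dx = a/2 and ∫sin(nπx/a)·cos(nπx/a) dx = 0.
State is unnormalized: ∫|ψ|² dx = 3.5200, and ∫ψ*·(−ħ²/2m · ψ'') dx = 3.6792, so ⟨T⟩ = 3.6792 / 3.5200.
⟨T⟩ = 1.0452.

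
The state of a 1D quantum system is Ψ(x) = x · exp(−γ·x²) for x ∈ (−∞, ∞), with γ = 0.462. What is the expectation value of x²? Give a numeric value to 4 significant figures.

⟨x²⟩ = ∫ x²·|Ψ|² dx / ∫|Ψ|² dx (integrals over the domain).
Expand each integrand as polynomial × e^(−2γx²) and use ∫x^(2j)·e^(−2γx²) dx = (2j−1)!!/(4γ)^j · √(π/(2γ)), odd powers → 0; here √(π/(2γ)) = 1.8439.
State is unnormalized: ∫|Ψ|² dx = 0.99779, and ∫Ψ*·x²·Ψ dx = 1.6198, so ⟨x²⟩ = 1.6198 / 0.99779.
⟨x²⟩ = 1.6234.

1.623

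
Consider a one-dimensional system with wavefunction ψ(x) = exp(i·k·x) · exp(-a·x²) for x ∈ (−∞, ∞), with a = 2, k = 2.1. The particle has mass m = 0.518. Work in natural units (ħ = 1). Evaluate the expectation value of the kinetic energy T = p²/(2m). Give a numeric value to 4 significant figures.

T = −(ħ²/2m) d²/dx², so ⟨T⟩ = −(ħ²/2m) ∫ ψ*·ψ'' dx / ∫|ψ|² dx; with m = 0.518.
Gaussian moments: ∫x^(2j)·e^(−2ax²) dx = (2j−1)!!/(4a)^j · √(π/(2a)), odd powers integrate to 0; here √(π/(2a)) = 0.88623. Derivatives: ψ′ = (ik − 2ax)·ψ, ψ″ = ((ik − 2ax)² − 2a)·ψ; the odd-in-x pieces drop out.
State is unnormalized: ∫|ψ|² dx = 0.88623, and ∫ψ*·(−ħ²/2m · ψ'') dx = 5.4833, so ⟨T⟩ = 5.4833 / 0.88623.
⟨T⟩ = 6.1873.

6.187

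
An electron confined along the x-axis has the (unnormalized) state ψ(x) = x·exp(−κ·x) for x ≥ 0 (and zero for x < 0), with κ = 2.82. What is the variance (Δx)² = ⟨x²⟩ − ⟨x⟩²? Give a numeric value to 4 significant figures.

0.09431

Compute ⟨x⟩ and ⟨x²⟩ separately, then (Δx)² = ⟨x²⟩ − ⟨x⟩².
Every integrand reduces to terms xʲ·e^(−2κx) on [0, ∞); use ∫₀^∞ xʲ·e^(−2κx) dx = j!/(2κ)^(j+1).
Normalization: ∫|ψ|² dx = 0.011148.
⟨x⟩ = 0.53191 and ⟨x²⟩ = 0.37724.
(Δx)² = 0.37724 − (0.53191)² = 0.094311.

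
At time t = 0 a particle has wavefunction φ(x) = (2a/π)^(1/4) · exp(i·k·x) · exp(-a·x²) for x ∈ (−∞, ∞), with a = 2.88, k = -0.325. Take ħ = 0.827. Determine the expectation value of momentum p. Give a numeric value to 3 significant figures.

-0.269

p φ = −iħ dφ/dx; then ⟨p⟩ = ∫ φ*·(pφ) dx.
Gaussian moments: ∫x^(2j)·e^(−2ax²) dx = (2j−1)!!/(4a)^j · √(π/(2a)), odd powers integrate to 0; here √(π/(2a)) = 0.73852. Derivatives: φ′ = (ik − 2ax)·φ, φ″ = ((ik − 2ax)² − 2a)·φ; the odd-in-x pieces drop out.
⟨p⟩ = -0.26878.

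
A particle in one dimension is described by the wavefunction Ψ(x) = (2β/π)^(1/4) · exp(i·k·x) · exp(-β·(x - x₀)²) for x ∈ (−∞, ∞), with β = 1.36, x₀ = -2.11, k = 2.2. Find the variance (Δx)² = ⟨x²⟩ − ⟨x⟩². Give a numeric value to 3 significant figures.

Compute ⟨x⟩ and ⟨x²⟩ separately, then (Δx)² = ⟨x²⟩ − ⟨x⟩².
Gaussian moments (u = x − x₀): ∫u^(2j)·e^(−2βu²) du = (2j−1)!!/(4β)^j · √(π/(2β)), odd powers integrate to 0; here √(π/(2β)) = 1.0747.
⟨x⟩ = -2.1100 and ⟨x²⟩ = 4.6359.
(Δx)² = 4.6359 − (-2.1100)² = 0.18382.

0.184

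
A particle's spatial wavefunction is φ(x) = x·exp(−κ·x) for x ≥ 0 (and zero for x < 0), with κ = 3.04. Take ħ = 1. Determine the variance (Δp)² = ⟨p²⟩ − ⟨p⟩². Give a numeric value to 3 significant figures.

9.24

Compute ⟨p⟩ and ⟨p²⟩ separately; (Δp)² = ⟨p²⟩ − ⟨p⟩².
Differentiate x·exp(−κ·x) with the product rule; every integrand then reduces to terms xʲ·e^(−2κx) on [0, ∞), with ∫₀^∞ xʲ·e^(−2κx) dx = j!/(2κ)^(j+1).
Normalization: ∫|φ|² dx = 0.0088986.
⟨p⟩ = 0.0000 and ⟨p²⟩ = 9.2416.
(Δp)² = 9.2416 − (0.0000)² = 9.2416.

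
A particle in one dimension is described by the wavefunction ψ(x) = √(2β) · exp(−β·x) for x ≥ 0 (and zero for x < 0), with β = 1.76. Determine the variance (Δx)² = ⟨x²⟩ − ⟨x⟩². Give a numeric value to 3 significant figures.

Compute ⟨x⟩ and ⟨x²⟩ separately, then (Δx)² = ⟨x²⟩ − ⟨x⟩².
Every integrand reduces to terms xʲ·e^(−2βx) on [0, ∞); use ∫₀^∞ xʲ·e^(−2βx) dx = j!/(2β)^(j+1).
⟨x⟩ = 0.28409 and ⟨x²⟩ = 0.16142.
(Δx)² = 0.16142 − (0.28409)² = 0.080708.

0.0807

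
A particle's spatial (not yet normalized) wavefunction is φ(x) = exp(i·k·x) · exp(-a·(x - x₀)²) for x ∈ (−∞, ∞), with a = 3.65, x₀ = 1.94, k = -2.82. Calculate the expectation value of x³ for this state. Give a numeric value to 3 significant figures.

⟨x³⟩ = ∫ x³·|φ|² dx / ∫|φ|² dx (integrals over the domain).
Gaussian moments (u = x − x₀): ∫u^(2j)·e^(−2au²) du = (2j−1)!!/(4a)^j · √(π/(2a)), odd powers integrate to 0; here √(π/(2a)) = 0.65601.
State is unnormalized: ∫|φ|² dx = 0.65601, and ∫φ*·x³·φ dx = 5.0513, so ⟨x³⟩ = 5.0513 / 0.65601.
⟨x³⟩ = 7.7000.

7.70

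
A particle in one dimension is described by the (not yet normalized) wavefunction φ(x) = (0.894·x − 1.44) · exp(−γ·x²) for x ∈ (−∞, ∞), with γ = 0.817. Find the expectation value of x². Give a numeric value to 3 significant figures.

⟨x²⟩ = ∫ x²·|φ|² dx / ∫|φ|² dx (integrals over the domain).
Expand each integrand as polynomial × e^(−2γx²) and use ∫x^(2j)·e^(−2γx²) dx = (2j−1)!!/(4γ)^j · √(π/(2γ)), odd powers → 0; here √(π/(2γ)) = 1.3866.
State is unnormalized: ∫|φ|² dx = 3.2143, and ∫φ*·x²·φ dx = 1.1911, so ⟨x²⟩ = 1.1911 / 3.2143.
⟨x²⟩ = 0.37056.

0.371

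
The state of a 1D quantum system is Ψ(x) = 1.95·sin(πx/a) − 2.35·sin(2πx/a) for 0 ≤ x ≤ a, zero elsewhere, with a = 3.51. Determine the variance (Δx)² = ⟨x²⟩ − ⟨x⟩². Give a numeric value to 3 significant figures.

0.294

Compute ⟨x⟩ and ⟨x²⟩ separately, then (Δx)² = ⟨x²⟩ − ⟨x⟩².
On 0 ≤ x ≤ a (j ≠ l): ∫sin²(jπx/a) dx = a/2, ∫sin(jπx/a)·sin(lπx/a) dx = 0; diagonal moments ∫x·sin²(jπx/a) dx = a²/4, ∫x²·sin²(jπx/a) dx = a³·(1/6 − 1/(4j²π²)); cross terms ∫x·sin(jπx/a)·sin(lπx/a) dx = 0 for j + l even and −4jla²/(π²(j² − l²)²) for j + l odd, ∫x²·sin(jπx/a)·sin(lπx/a) dx = (−1)^(j+l)·4jla³/(π²(j² − l²)²); higher powers the same way via product-to-sum and parts.
Normalization: ∫|Ψ|² dx = 16.365.
⟨x⟩ = 2.3764 and ⟨x²⟩ = 5.9409.
(Δx)² = 5.9409 − (2.3764)² = 0.29362.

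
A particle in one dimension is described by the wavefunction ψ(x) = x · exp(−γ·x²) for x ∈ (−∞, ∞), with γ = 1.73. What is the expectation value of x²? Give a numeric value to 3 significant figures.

0.434

⟨x²⟩ = ∫ x²·|ψ|² dx / ∫|ψ|² dx (integrals over the domain).
Expand each integrand as polynomial × e^(−2γx²) and use ∫x^(2j)·e^(−2γx²) dx = (2j−1)!!/(4γ)^j · √(π/(2γ)), odd powers → 0; here √(π/(2γ)) = 0.95288.
State is unnormalized: ∫|ψ|² dx = 0.13770, and ∫ψ*·x²·ψ dx = 0.059696, so ⟨x²⟩ = 0.059696 / 0.13770.
⟨x²⟩ = 0.43353.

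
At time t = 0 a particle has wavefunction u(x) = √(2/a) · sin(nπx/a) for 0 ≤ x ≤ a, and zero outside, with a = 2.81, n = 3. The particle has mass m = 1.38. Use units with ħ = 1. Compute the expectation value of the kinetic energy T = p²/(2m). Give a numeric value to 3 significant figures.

4.08

T = −(ħ²/2m) d²/dx², so ⟨T⟩ = −(ħ²/2m) ∫ u*·u'' dx; with m = 1.38.
d/dx sin(nπx/a) = (nπ/a)·cos(nπx/a) and d²/dx² sin(nπx/a) = −(nπ/a)²·sin(nπx/a); on 0 ≤ x ≤ a, ∫sin²(nπx/a) dx = a/2 and ∫sin(nπx/a)·cos(nπx/a) dx = 0.
⟨T⟩ = 4.0759.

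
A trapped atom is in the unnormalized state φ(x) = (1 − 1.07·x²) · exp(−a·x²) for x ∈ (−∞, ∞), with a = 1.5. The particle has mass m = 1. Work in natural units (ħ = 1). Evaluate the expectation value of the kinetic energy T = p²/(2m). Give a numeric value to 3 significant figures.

T = −(ħ²/2m) d²/dx², so ⟨T⟩ = −(ħ²/2m) ∫ φ*·φ'' dx / ∫|φ|² dx; with m = 1.
Expand each integrand as polynomial × e^(−2ax²) and use ∫x^(2j)·e^(−2ax²) dx = (2j−1)!!/(4a)^j · √(π/(2a)), odd powers → 0; here √(π/(2a)) = 1.0233. Differentiate with the product rule, d/dx e^(−ax²) = −2ax·e^(−ax²).
State is unnormalized: ∫|φ|² dx = 0.75597, and ∫φ*·(−ħ²/2m · φ'') dx = 1.2121, so ⟨T⟩ = 1.2121 / 0.75597.
⟨T⟩ = 1.6034.

1.60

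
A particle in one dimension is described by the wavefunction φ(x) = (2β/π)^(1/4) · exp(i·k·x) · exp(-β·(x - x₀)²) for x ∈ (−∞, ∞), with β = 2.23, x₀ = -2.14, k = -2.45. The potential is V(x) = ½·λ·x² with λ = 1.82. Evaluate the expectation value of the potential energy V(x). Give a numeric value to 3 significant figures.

⟨V⟩ = ∫ V(x)·|φ|² dx.
Gaussian moments (u = x − x₀): ∫u^(2j)·e^(−2βu²) du = (2j−1)!!/(4β)^j · √(π/(2β)), odd powers integrate to 0; here √(π/(2β)) = 0.83928.
⟨V⟩ = 4.2695.

4.27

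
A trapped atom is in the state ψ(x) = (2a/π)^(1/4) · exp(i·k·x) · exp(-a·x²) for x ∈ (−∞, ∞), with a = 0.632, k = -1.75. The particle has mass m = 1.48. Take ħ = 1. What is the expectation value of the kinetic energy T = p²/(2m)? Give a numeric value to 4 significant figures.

1.248

T = −(ħ²/2m) d²/dx², so ⟨T⟩ = −(ħ²/2m) ∫ ψ*·ψ'' dx; with m = 1.48.
Gaussian moments: ∫x^(2j)·e^(−2ax²) dx = (2j−1)!!/(4a)^j · √(π/(2a)), odd powers integrate to 0; here √(π/(2a)) = 1.5765. Derivatives: ψ′ = (ik − 2ax)·ψ, ψ″ = ((ik − 2ax)² − 2a)·ψ; the odd-in-x pieces drop out.
⟨T⟩ = 1.2481.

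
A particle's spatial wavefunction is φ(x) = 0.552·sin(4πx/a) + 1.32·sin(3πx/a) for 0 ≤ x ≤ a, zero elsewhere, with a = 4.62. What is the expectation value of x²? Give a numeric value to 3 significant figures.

⟨x²⟩ = ∫ x²·|φ|² dx / ∫|φ|² dx (integrals over the domain).
On 0 ≤ x ≤ a (j ≠ l): ∫sin²(jπx/a) dx = a/2, ∫sin(jπx/a)·sin(lπx/a) dx = 0; diagonal moments ∫x·sin²(jπx/a) dx = a²/4, ∫x²·sin²(jπx/a) dx = a³·(1/6 − 1/(4j²π²)); cross terms ∫x·sin(jπx/a)·sin(lπx/a) dx = 0 for j + l even and −4jla²/(π²(j² − l²)²) for j + l odd, ∫x²·sin(jπx/a)·sin(lπx/a) dx = (−1)^(j+l)·4jla³/(π²(j² − l²)²); higher powers the same way via product-to-sum and parts.
State is unnormalized: ∫|φ|² dx = 4.7288, and ∫φ*·x²·φ dx = 18.850, so ⟨x²⟩ = 18.850 / 4.7288.
⟨x²⟩ = 3.9863.

3.99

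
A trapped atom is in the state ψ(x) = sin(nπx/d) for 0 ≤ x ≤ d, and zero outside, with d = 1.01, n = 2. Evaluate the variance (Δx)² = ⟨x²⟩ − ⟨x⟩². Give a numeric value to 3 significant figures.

0.0721

Compute ⟨x⟩ and ⟨x²⟩ separately, then (Δx)² = ⟨x²⟩ − ⟨x⟩².
With sin²θ = (1 − cos2θ)/2 on 0 ≤ x ≤ d: ∫sin²(nπx/d) dx = d/2, ∫x·sin²(nπx/d) dx = d²/4, ∫x²·sin²(nπx/d) dx = d³·(1/6 − 1/(4n²π²)); higher powers xᵏ the same way, integrating xᵏ·cos(2nπx/d) by parts.
Normalization: ∫|ψ|² dx = 0.50500.
⟨x⟩ = 0.50500 and ⟨x²⟩ = 0.32711.
(Δx)² = 0.32711 − (0.50500)² = 0.072089.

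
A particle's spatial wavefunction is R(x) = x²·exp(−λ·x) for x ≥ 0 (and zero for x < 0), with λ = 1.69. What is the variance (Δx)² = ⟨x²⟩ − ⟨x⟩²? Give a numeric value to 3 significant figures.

0.438

Compute ⟨x⟩ and ⟨x²⟩ separately, then (Δx)² = ⟨x²⟩ − ⟨x⟩².
Every integrand reduces to terms xʲ·e^(−2λx) on [0, ∞); use ∫₀^∞ xʲ·e^(−2λx) dx = j!/(2λ)^(j+1).
Normalization: ∫|R|² dx = 0.054404.
⟨x⟩ = 1.4793 and ⟨x²⟩ = 2.6260.
(Δx)² = 2.6260 − (1.4793)² = 0.43766.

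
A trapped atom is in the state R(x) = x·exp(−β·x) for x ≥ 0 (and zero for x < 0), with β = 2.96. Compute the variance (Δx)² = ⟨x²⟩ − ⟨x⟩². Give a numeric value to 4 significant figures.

0.08560

Compute ⟨x⟩ and ⟨x²⟩ separately, then (Δx)² = ⟨x²⟩ − ⟨x⟩².
Every integrand reduces to terms xʲ·e^(−2βx) on [0, ∞); use ∫₀^∞ xʲ·e^(−2βx) dx = j!/(2β)^(j+1).
Normalization: ∫|R|² dx = 0.0096397.
⟨x⟩ = 0.50676 and ⟨x²⟩ = 0.34240.
(Δx)² = 0.34240 − (0.50676)² = 0.085601.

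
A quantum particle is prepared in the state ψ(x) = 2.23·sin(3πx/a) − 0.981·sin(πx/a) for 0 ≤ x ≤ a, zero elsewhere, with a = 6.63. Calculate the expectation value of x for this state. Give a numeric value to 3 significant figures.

⟨x⟩ = ∫ x·|ψ|² dx / ∫|ψ|² dx (integrals over the domain).
On 0 ≤ x ≤ a (j ≠ l): ∫sin²(jπx/a) dx = a/2, ∫sin(jπx/a)·sin(lπx/a) dx = 0; diagonal moments ∫x·sin²(jπx/a) dx = a²/4, ∫x²·sin²(jπx/a) dx = a³·(1/6 − 1/(4j²π²)); cross terms ∫x·sin(jπx/a)·sin(lπx/a) dx = 0 for j + l even and −4jla²/(π²(j² − l²)²) for j + l odd, ∫x²·sin(jπx/a)·sin(lπx/a) dx = (−1)^(j+l)·4jla³/(π²(j² − l²)²); higher powers the same way via product-to-sum and parts.
State is unnormalized: ∫|ψ|² dx = 19.675, and ∫ψ*·x·ψ dx = 65.224, so ⟨x⟩ = 65.224 / 19.675.
⟨x⟩ = 3.3150.

3.32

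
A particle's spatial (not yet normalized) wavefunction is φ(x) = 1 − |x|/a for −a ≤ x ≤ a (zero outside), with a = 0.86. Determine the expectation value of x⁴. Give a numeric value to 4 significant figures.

0.01563

⟨x⁴⟩ = ∫ x⁴·|φ|² dx / ∫|φ|² dx (integrals over the domain).
φ is even, so ∫ over [−a, a] = 2∫₀ᵃ with φ = 1 − x/a there: ∫₀ᵃ (1 − x/a)² dx = a/3, ∫₀ᵃ x²(1 − x/a)² dx = a³/30, ∫₀ᵃ x⁴(1 − x/a)² dx = a⁵/105.
State is unnormalized: ∫|φ|² dx = 0.57333, and ∫φ*·x⁴·φ dx = 0.0089605, so ⟨x⁴⟩ = 0.0089605 / 0.57333.
⟨x⁴⟩ = 0.015629.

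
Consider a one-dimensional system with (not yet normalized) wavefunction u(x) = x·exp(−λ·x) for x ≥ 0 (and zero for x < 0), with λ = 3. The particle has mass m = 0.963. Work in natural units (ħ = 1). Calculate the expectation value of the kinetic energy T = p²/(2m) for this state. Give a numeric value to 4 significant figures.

4.673

T = −(ħ²/2m) d²/dx², so ⟨T⟩ = −(ħ²/2m) ∫ u*·u'' dx / ∫|u|² dx; with m = 0.963.
Differentiate x·exp(−λ·x) with the product rule; every integrand then reduces to terms xʲ·e^(−2λx) on [0, ∞), with ∫₀^∞ xʲ·e^(−2λx) dx = j!/(2λ)^(j+1).
State is unnormalized: ∫|u|² dx = 0.0092593, and ∫u*·(−ħ²/2m · u'') dx = 0.043268, so ⟨T⟩ = 0.043268 / 0.0092593.
⟨T⟩ = 4.6729.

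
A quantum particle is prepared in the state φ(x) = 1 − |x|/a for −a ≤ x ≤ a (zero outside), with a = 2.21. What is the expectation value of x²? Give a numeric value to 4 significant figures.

0.4884

⟨x²⟩ = ∫ x²·|φ|² dx / ∫|φ|² dx (integrals over the domain).
φ is even, so ∫ over [−a, a] = 2∫₀ᵃ with φ = 1 − x/a there: ∫₀ᵃ (1 − x/a)² dx = a/3, ∫₀ᵃ x²(1 − x/a)² dx = a³/30, ∫₀ᵃ x⁴(1 − x/a)² dx = a⁵/105.
State is unnormalized: ∫|φ|² dx = 1.4733, and ∫φ*·x²·φ dx = 0.71959, so ⟨x²⟩ = 0.71959 / 1.4733.
⟨x²⟩ = 0.48841.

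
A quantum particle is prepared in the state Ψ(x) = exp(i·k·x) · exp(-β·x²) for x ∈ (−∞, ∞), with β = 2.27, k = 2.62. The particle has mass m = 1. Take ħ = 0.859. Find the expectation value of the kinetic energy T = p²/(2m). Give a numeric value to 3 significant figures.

T = −(ħ²/2m) d²/dx², so ⟨T⟩ = −(ħ²/2m) ∫ Ψ*·Ψ'' dx / ∫|Ψ|² dx; with m = 1.
Gaussian moments: ∫x^(2j)·e^(−2βx²) dx = (2j−1)!!/(4β)^j · √(π/(2β)), odd powers integrate to 0; here √(π/(2β)) = 0.83185. Derivatives: Ψ′ = (ik − 2βx)·Ψ, Ψ″ = ((ik − 2βx)² − 2β)·Ψ; the odd-in-x pieces drop out.
State is unnormalized: ∫|Ψ|² dx = 0.83185, and ∫Ψ*·(−ħ²/2m · Ψ'') dx = 2.8034, so ⟨T⟩ = 2.8034 / 0.83185.
⟨T⟩ = 3.3701.

3.37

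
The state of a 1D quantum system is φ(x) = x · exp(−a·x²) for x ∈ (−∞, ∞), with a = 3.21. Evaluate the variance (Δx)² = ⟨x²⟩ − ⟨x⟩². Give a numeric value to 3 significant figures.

Compute ⟨x⟩ and ⟨x²⟩ separately, then (Δx)² = ⟨x²⟩ − ⟨x⟩².
Expand each integrand as polynomial × e^(−2ax²) and use ∫x^(2j)·e^(−2ax²) dx = (2j−1)!!/(4a)^j · √(π/(2a)), odd powers → 0; here √(π/(2a)) = 0.69953.
Normalization: ∫|φ|² dx = 0.054481.
⟨x⟩ = 0.0000 and ⟨x²⟩ = 0.23364.
(Δx)² = 0.23364 − (0.0000)² = 0.23364.

0.234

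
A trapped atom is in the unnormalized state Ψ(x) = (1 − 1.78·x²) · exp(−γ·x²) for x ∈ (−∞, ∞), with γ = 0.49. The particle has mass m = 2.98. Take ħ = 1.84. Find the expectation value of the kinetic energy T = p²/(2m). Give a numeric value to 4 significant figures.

1.442

T = −(ħ²/2m) d²/dx², so ⟨T⟩ = −(ħ²/2m) ∫ Ψ*·Ψ'' dx / ∫|Ψ|² dx; with m = 2.98.
Expand each integrand as polynomial × e^(−2γx²) and use ∫x^(2j)·e^(−2γx²) dx = (2j−1)!!/(4γ)^j · √(π/(2γ)), odd powers → 0; here √(π/(2γ)) = 1.7904. Differentiate with the product rule, d/dx e^(−γx²) = −2γx·e^(−γx²).
State is unnormalized: ∫|Ψ|² dx = 2.9685, and ∫Ψ*·(−ħ²/2m · Ψ'') dx = 4.2808, so ⟨T⟩ = 4.2808 / 2.9685.
⟨T⟩ = 1.4421.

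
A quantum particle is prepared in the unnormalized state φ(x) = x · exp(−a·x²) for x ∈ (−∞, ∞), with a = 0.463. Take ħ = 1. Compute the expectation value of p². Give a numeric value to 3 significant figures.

1.39

p² φ = −ħ² d²φ/dx²; ⟨p²⟩ = −ħ² ∫ φ*·φ'' dx / ∫|φ|² dx.
Expand each integrand as polynomial × e^(−2ax²) and use ∫x^(2j)·e^(−2ax²) dx = (2j−1)!!/(4a)^j · √(π/(2a)), odd powers → 0; here √(π/(2a)) = 1.8419. Differentiate with the product rule, d/dx e^(−ax²) = −2ax·e^(−ax²).
State is unnormalized: ∫|φ|² dx = 0.99455, and ∫φ*·(−ħ² φ'') dx = 1.3814, so ⟨p²⟩ = 1.3814 / 0.99455.
⟨p²⟩ = 1.3890.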